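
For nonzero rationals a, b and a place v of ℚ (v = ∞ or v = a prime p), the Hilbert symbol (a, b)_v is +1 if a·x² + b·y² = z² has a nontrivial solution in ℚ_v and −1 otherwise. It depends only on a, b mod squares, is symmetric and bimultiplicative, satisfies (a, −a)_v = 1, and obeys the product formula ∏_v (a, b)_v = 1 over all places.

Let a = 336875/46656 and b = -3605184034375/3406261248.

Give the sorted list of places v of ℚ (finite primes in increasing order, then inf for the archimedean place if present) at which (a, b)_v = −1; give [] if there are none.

[2, 3]

(a, b) ≡ (11, -165) mod (ℚ^×)²; places V = {2, 3, 5, 7, 11, 13, 19, ∞}.
(a,b)_19: α=0, u≡16; β=2, v≡11 (mod 19); (16|19)=+1, (11|19)=+1; sign (−1)^0·+1^2·+1^0 = +1.
(a,b)_7: α=2, u≡1; β=4, v≡6 (mod 7); (1|7)=+1, (6|7)=-1; sign (−1)^0·+1^4·-1^2 = +1.
(a,b)_∞: sgn(11)=+, sgn(-165)=−, so +1.
(a,b)_3: α=-6, u≡2; β=-9, v≡2 (mod 3); (2|3)=-1, (2|3)=-1; sign (−1)^0·-1^-9·-1^-6 = -1.
(a,b)_11: α=1, u≡9; β=3, v≡10 (mod 11); (9|11)=+1, (10|11)=-1; sign (−1)^1·+1^3·-1^1 = +1.
(a,b)_2: α=-6, β=-10; u≡3, v≡3 (mod 8); ε(u)ε(v)=1·1, αω(v)=-6·1, βω(u)=-10·1; sum ≡ 1  ⇒  -1.
(a,b)_13: α=0, u≡7; β=-2, v≡9 (mod 13); (7|13)=-1, (9|13)=+1; sign (−1)^0·-1^-2·+1^0 = +1.
(a,b)_5: α=4, u≡4; β=5, v≡3 (mod 5); (4|5)=+1, (3|5)=-1; sign (−1)^0·+1^5·-1^4 = +1.
Ram(11, -165) = {2, 3}; no ℚ_2-point on the conic.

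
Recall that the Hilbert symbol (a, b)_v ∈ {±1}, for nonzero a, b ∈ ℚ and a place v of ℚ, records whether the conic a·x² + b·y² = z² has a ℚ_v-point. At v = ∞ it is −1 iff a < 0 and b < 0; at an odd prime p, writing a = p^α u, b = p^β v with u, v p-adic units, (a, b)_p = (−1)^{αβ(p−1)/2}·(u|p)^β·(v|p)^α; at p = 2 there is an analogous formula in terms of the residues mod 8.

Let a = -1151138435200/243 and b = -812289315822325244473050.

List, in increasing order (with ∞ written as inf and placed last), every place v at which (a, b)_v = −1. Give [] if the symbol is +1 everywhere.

[3, inf]

(a, b) ≡ (-1576614, -27898) mod (ℚ^×)²; places V = {2, 3, 5, 13, 17, 29, 37, 41, ∞}.
(a,b)_37: α=2, u≡36; β=5, v≡23 (mod 37); (36|37)=+1, (23|37)=-1; sign (−1)^0·+1^5·-1^2 = +1.
(a,b)_∞: sgn(-1576614)=−, sgn(-27898)=−, so -1.
(a,b)_13: α=1, u≡9; β=3, v≡4 (mod 13); (9|13)=+1, (4|13)=+1; sign (−1)^0·+1^3·+1^1 = +1.
(a,b)_3: α=-5, u≡2; β=2, v≡2 (mod 3); (2|3)=-1, (2|3)=-1; sign (−1)^0·-1^2·-1^-5 = -1.
(a,b)_41: α=1, u≡2; β=2, v≡40 (mod 41); (2|41)=+1, (40|41)=+1; sign (−1)^0·+1^2·+1^1 = +1.
(a,b)_5: α=2, u≡4; β=2, v≡3 (mod 5); (4|5)=+1, (3|5)=-1; sign (−1)^0·+1^2·-1^2 = +1.
(a,b)_17: α=1, u≡12; β=2, v≡1 (mod 17); (12|17)=-1, (1|17)=+1; sign (−1)^0·-1^2·+1^1 = +1.
(a,b)_29: α=1, u≡24; β=3, v≡22 (mod 29); (24|29)=+1, (22|29)=+1; sign (−1)^0·+1^3·+1^1 = +1.
(a,b)_2: α=7, β=1; u≡5, v≡3 (mod 8); ε(u)ε(v)=0·1, αω(v)=7·1, βω(u)=1·1; sum ≡ 0  ⇒  +1.
Ram(-1576614, -27898) = {3, ∞}; no ℚ_3-point on the conic.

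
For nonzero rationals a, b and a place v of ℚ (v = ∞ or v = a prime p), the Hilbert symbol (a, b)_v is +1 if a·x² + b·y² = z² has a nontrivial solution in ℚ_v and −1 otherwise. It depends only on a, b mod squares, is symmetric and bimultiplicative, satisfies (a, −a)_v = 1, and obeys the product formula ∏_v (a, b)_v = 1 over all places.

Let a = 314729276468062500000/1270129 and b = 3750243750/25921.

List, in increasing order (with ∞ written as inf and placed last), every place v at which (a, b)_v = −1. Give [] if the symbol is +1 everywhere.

[3, 11]

Mod squares: a ≡ 5610, b ≡ 5510. Check v ∈ {∞, 2, 3, 5, 7, 11, 17, 19, 23, 29}.
v=3: a=3^7·(≡1), b=3^2·(≡2) mod 3; (1|3)=+1, (2|3)=-1; (−1)^{7·2·1}·(+1)^2·(-1)^7 = -1.
v=7: a=7^-4·(≡3), b=7^-2·(≡2) mod 7; (3|7)=-1, (2|7)=+1; (−1)^{-4·-2·3}·(-1)^-2·(+1)^-4 = +1.
v=11: a=11^5·(≡4), b=11^2·(≡8) mod 11; (4|11)=+1, (8|11)=-1; (−1)^{5·2·5}·(+1)^2·(-1)^5 = -1.
v=29: a=29^2·(≡25), b=29^1·(≡16) mod 29; (25|29)=+1, (16|29)=+1; (−1)^{2·1·14}·(+1)^1·(+1)^2 = +1.
v=5: a=5^9·(≡2), b=5^5·(≡3) mod 5; (2|5)=-1, (3|5)=-1; (−1)^{9·5·2}·(-1)^5·(-1)^9 = +1.
v=17: a=17^1·(≡12), b=17^0·(≡2) mod 17; (12|17)=-1, (2|17)=+1; (−1)^{1·0·8}·(-1)^0·(+1)^1 = +1.
v=2: v_2(a)=5, v_2(b)=1; units ≡ 5, 3 (mod 8); ε·ε+αω+βω = 0·1+5·1+1·1 ≡ 0  ⇒  (a,b)_2 = +1.
v=23: a=23^-2·(≡22), b=23^-2·(≡16) mod 23; (22|23)=-1, (16|23)=+1; (−1)^{-2·-2·11}·(-1)^-2·(+1)^-2 = +1.
v=19: a=19^0·(≡17), b=19^1·(≡7) mod 19; (17|19)=+1, (7|19)=+1; (−1)^{0·1·9}·(+1)^1·(+1)^0 = +1.
v=∞: 5610 > 0 and 5510 > 0  ⇒  (a,b)_∞ = +1.
|Ram(5610, 5510)| = 2, even; anisotropic at {3, 11}.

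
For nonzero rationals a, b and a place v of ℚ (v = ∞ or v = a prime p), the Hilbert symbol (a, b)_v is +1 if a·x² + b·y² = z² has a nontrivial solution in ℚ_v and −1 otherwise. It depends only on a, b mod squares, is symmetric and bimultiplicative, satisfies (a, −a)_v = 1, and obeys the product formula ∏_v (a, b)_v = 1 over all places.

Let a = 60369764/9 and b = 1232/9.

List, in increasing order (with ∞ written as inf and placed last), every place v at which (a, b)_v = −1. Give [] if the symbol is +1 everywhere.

[29, 43]

Mod squares: a ≡ 308009, b ≡ 77. Check v ∈ {∞, 2, 3, 7, 11, 13, 19, 29, 43}.
v=11: a=11^0·(≡9), b=11^1·(≡10) mod 11; (9|11)=+1, (10|11)=-1; (−1)^{0·1·5}·(+1)^1·(-1)^0 = +1.
v=13: a=13^1·(≡8), b=13^0·(≡4) mod 13; (8|13)=-1, (4|13)=+1; (−1)^{1·0·6}·(-1)^0·(+1)^1 = +1.
v=2: v_2(a)=2, v_2(b)=4; units ≡ 1, 5 (mod 8); ε·ε+αω+βω = 0·0+2·1+4·0 ≡ 0  ⇒  (a,b)_2 = +1.
v=3: a=3^-2·(≡2), b=3^-2·(≡2) mod 3; (2|3)=-1, (2|3)=-1; (−1)^{-2·-2·1}·(-1)^-2·(-1)^-2 = +1.
v=∞: 308009 > 0 and 77 > 0  ⇒  (a,b)_∞ = +1.
v=7: a=7^2·(≡4), b=7^1·(≡4) mod 7; (4|7)=+1, (4|7)=+1; (−1)^{2·1·3}·(+1)^1·(+1)^2 = +1.
v=19: a=19^1·(≡9), b=19^0·(≡6) mod 19; (9|19)=+1, (6|19)=+1; (−1)^{1·0·9}·(+1)^0·(+1)^1 = +1.
v=29: a=29^1·(≡1), b=29^0·(≡8) mod 29; (1|29)=+1, (8|29)=-1; (−1)^{1·0·14}·(+1)^0·(-1)^1 = -1.
v=43: a=43^1·(≡38), b=43^0·(≡27) mod 43; (38|43)=+1, (27|43)=-1; (−1)^{1·0·21}·(+1)^0·(-1)^1 = -1.
Ram(308009, 77) = {29, 43}; no ℚ_29-point on the conic.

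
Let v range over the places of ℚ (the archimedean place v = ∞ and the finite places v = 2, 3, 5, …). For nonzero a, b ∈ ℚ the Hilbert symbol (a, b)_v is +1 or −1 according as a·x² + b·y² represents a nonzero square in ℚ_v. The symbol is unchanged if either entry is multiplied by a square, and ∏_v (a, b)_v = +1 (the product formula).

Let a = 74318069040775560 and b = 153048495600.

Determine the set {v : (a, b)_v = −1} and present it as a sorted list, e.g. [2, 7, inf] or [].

[3, 7]

Mod squares: a ≡ 4290, b ≡ 231. Check v ∈ {∞, 2, 3, 5, 7, 11, 13}.
v=2: v_2(a)=3, v_2(b)=4; units ≡ 1, 7 (mod 8); ε·ε+αω+βω = 0·1+3·0+4·0 ≡ 0  ⇒  (a,b)_2 = +1.
v=∞: 4290 > 0 and 231 > 0  ⇒  (a,b)_∞ = +1.
v=11: a=11^5·(≡5), b=11^3·(≡2) mod 11; (5|11)=+1, (2|11)=-1; (−1)^{5·3·5}·(+1)^3·(-1)^5 = +1.
v=3: a=3^7·(≡2), b=3^5·(≡2) mod 3; (2|3)=-1, (2|3)=-1; (−1)^{7·5·1}·(-1)^5·(-1)^7 = -1.
v=7: a=7^4·(≡5), b=7^1·(≡5) mod 7; (5|7)=-1, (5|7)=-1; (−1)^{4·1·3}·(-1)^1·(-1)^4 = -1.
v=13: a=13^3·(≡7), b=13^2·(≡4) mod 13; (7|13)=-1, (4|13)=+1; (−1)^{3·2·6}·(-1)^2·(+1)^3 = +1.
v=5: a=5^1·(≡2), b=5^2·(≡4) mod 5; (2|5)=-1, (4|5)=+1; (−1)^{1·2·2}·(-1)^2·(+1)^1 = +1.
(4290, 231 / ℚ) ramifies at {3, 7}: a division algebra.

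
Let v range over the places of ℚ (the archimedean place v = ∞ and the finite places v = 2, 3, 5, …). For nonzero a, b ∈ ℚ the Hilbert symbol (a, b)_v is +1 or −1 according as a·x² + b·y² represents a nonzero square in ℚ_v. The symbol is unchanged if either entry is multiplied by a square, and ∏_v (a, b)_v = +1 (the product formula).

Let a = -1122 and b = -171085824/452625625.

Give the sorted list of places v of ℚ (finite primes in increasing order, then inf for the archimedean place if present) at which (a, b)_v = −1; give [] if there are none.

[2, 3, 7, inf]

(a, b) ≡ (-1122, -4641) mod (ℚ^×)²; places V = {2, 3, 5, 7, 11, 13, 17, 23, 37, ∞}.
(a,b)_17: α=1, u≡2; β=1, v≡2 (mod 17); (2|17)=+1, (2|17)=+1; sign (−1)^0·+1^1·+1^1 = +1.
(a,b)_23: α=0, u≡5; β=-2, v≡22 (mod 23); (5|23)=-1, (22|23)=-1; sign (−1)^0·-1^-2·-1^0 = +1.
(a,b)_5: α=0, u≡3; β=-4, v≡1 (mod 5); (3|5)=-1, (1|5)=+1; sign (−1)^0·-1^-4·+1^0 = +1.
(a,b)_7: α=0, u≡5; β=1, v≡1 (mod 7); (5|7)=-1, (1|7)=+1; sign (−1)^0·-1^1·+1^0 = -1.
(a,b)_37: α=0, u≡25; β=-2, v≡1 (mod 37); (25|37)=+1, (1|37)=+1; sign (−1)^0·+1^-2·+1^0 = +1.
(a,b)_3: α=1, u≡1; β=3, v≡1 (mod 3); (1|3)=+1, (1|3)=+1; sign (−1)^1·+1^3·+1^1 = -1.
(a,b)_13: α=0, u≡9; β=1, v≡5 (mod 13); (9|13)=+1, (5|13)=-1; sign (−1)^0·+1^1·-1^0 = +1.
(a,b)_11: α=1, u≡8; β=0, v≡3 (mod 11); (8|11)=-1, (3|11)=+1; sign (−1)^0·-1^0·+1^1 = +1.
(a,b)_∞: sgn(-1122)=−, sgn(-4641)=−, so -1.
(a,b)_2: α=1, β=12; u≡7, v≡7 (mod 8); ε(u)ε(v)=1·1, αω(v)=1·0, βω(u)=12·0; sum ≡ 1  ⇒  -1.
(-1122, -4641 / ℚ) ramifies at {2, 3, 7, ∞}: a division algebra.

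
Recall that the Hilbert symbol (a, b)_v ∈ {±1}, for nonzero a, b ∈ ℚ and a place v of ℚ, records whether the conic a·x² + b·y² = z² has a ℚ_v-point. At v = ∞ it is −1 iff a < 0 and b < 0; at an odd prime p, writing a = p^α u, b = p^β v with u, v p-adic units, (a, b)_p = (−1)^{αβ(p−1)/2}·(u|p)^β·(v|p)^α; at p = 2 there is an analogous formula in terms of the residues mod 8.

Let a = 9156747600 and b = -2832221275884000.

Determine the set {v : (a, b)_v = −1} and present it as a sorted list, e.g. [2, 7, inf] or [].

[2, 3]

Mod squares: a ≡ 429, b ≡ -910. Check v ∈ {∞, 2, 3, 5, 7, 11, 13}.
v=2: v_2(a)=4, v_2(b)=5; units ≡ 5, 1 (mod 8); ε·ε+αω+βω = 0·0+4·0+5·1 ≡ 1  ⇒  (a,b)_2 = -1.
v=5: a=5^2·(≡4), b=5^3·(≡3) mod 5; (4|5)=+1, (3|5)=-1; (−1)^{2·3·2}·(+1)^3·(-1)^2 = +1.
v=∞: 429 > 0 and -910 < 0  ⇒  (a,b)_∞ = +1.
v=7: a=7^2·(≡1), b=7^1·(≡5) mod 7; (1|7)=+1, (5|7)=-1; (−1)^{2·1·3}·(+1)^1·(-1)^2 = +1.
v=13: a=13^1·(≡6), b=13^1·(≡6) mod 13; (6|13)=-1, (6|13)=-1; (−1)^{1·1·6}·(-1)^1·(-1)^1 = +1.
v=11: a=11^3·(≡2), b=11^4·(≡9) mod 11; (2|11)=-1, (9|11)=+1; (−1)^{3·4·5}·(-1)^4·(+1)^3 = +1.
v=3: a=3^3·(≡2), b=3^12·(≡2) mod 3; (2|3)=-1, (2|3)=-1; (−1)^{3·12·1}·(-1)^12·(-1)^3 = -1.
Ram(429, -910) = {2, 3}; no ℚ_2-point on the conic.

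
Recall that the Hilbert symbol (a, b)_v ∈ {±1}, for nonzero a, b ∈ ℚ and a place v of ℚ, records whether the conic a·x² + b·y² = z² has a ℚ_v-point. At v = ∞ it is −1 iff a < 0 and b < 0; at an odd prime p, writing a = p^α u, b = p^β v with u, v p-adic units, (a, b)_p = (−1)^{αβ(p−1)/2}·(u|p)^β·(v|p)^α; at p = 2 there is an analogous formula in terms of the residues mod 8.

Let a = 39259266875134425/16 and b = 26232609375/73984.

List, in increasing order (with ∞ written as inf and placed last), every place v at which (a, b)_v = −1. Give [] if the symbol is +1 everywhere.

[7, 47]

(a, b) ≡ (12039097, 47) mod (ℚ^×)²; places V = {2, 3, 5, 7, 17, 23, 37, 43, 47, ∞}.
(a,b)_43: α=1, u≡38; β=0, v≡11 (mod 43); (38|43)=+1, (11|43)=+1; sign (−1)^0·+1^0·+1^1 = +1.
(a,b)_47: α=3, u≡6; β=1, v≡27 (mod 47); (6|47)=+1, (27|47)=+1; sign (−1)^1·+1^1·+1^3 = -1.
(a,b)_3: α=10, u≡1; β=6, v≡2 (mod 3); (1|3)=+1, (2|3)=-1; sign (−1)^0·+1^6·-1^10 = +1.
(a,b)_5: α=2, u≡2; β=6, v≡3 (mod 5); (2|5)=-1, (3|5)=-1; sign (−1)^0·-1^6·-1^2 = +1.
(a,b)_17: α=0, u≡5; β=-2, v≡2 (mod 17); (5|17)=-1, (2|17)=+1; sign (−1)^0·-1^-2·+1^0 = +1.
(a,b)_∞: sgn(12039097)=+, sgn(47)=+, so +1.
(a,b)_2: α=-4, β=-8; u≡1, v≡7 (mod 8); ε(u)ε(v)=0·1, αω(v)=-4·0, βω(u)=-8·0; sum ≡ 0  ⇒  +1.
(a,b)_37: α=1, u≡9; β=0, v≡1 (mod 37); (9|37)=+1, (1|37)=+1; sign (−1)^0·+1^0·+1^1 = +1.
(a,b)_23: α=1, u≡5; β=0, v≡1 (mod 23); (5|23)=-1, (1|23)=+1; sign (−1)^0·-1^0·+1^1 = +1.
(a,b)_7: α=1, u≡3; β=2, v≡5 (mod 7); (3|7)=-1, (5|7)=-1; sign (−1)^0·-1^2·-1^1 = -1.
|Ram(12039097, 47)| = 2, even; anisotropic at {7, 47}.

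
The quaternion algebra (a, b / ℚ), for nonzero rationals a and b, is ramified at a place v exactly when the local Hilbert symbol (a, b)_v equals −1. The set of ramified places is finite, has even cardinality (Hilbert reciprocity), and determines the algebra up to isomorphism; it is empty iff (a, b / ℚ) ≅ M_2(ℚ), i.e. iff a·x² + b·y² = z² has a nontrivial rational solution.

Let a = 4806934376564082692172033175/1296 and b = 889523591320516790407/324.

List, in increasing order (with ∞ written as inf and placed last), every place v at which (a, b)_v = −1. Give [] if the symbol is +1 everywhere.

[2, 29, 31, 41]

Mod squares: a ≡ 727053943, b ≡ 222343. Check v ∈ {∞, 2, 3, 5, 7, 11, 17, 19, 23, 29, 31, 41}.
v=29: a=29^2·(≡18), b=29^3·(≡27) mod 29; (18|29)=-1, (27|29)=-1; (−1)^{2·3·14}·(-1)^3·(-1)^2 = -1.
v=31: a=31^3·(≡21), b=31^2·(≡13) mod 31; (21|31)=-1, (13|31)=-1; (−1)^{3·2·15}·(-1)^2·(-1)^3 = -1.
v=17: a=17^3·(≡7), b=17^1·(≡14) mod 17; (7|17)=-1, (14|17)=-1; (−1)^{3·1·8}·(-1)^1·(-1)^3 = +1.
v=41: a=41^1·(≡33), b=41^1·(≡6) mod 41; (33|41)=+1, (6|41)=-1; (−1)^{1·1·20}·(+1)^1·(-1)^1 = -1.
v=7: a=7^3·(≡4), b=7^2·(≡2) mod 7; (4|7)=+1, (2|7)=+1; (−1)^{3·2·3}·(+1)^2·(+1)^3 = +1.
v=∞: 727053943 > 0 and 222343 > 0  ⇒  (a,b)_∞ = +1.
v=3: a=3^-4·(≡1), b=3^-4·(≡1) mod 3; (1|3)=+1, (1|3)=+1; (−1)^{-4·-4·1}·(+1)^-4·(+1)^-4 = +1.
v=2: v_2(a)=-4, v_2(b)=-2; units ≡ 7, 7 (mod 8); ε·ε+αω+βω = 1·1+-4·0+-2·0 ≡ 1  ⇒  (a,b)_2 = -1.
v=11: a=11^3·(≡5), b=11^1·(≡2) mod 11; (5|11)=+1, (2|11)=-1; (−1)^{3·1·5}·(+1)^1·(-1)^3 = +1.
v=19: a=19^3·(≡6), b=19^2·(≡17) mod 19; (6|19)=+1, (17|19)=+1; (−1)^{3·2·9}·(+1)^2·(+1)^3 = +1.
v=5: a=5^2·(≡2), b=5^0·(≡3) mod 5; (2|5)=-1, (3|5)=-1; (−1)^{2·0·2}·(-1)^0·(-1)^2 = +1.
v=23: a=23^3·(≡13), b=23^4·(≡8) mod 23; (13|23)=+1, (8|23)=+1; (−1)^{3·4·11}·(+1)^4·(+1)^3 = +1.
|Ram(727053943, 222343)| = 4, even; anisotropic at {2, 29, 31, 41}.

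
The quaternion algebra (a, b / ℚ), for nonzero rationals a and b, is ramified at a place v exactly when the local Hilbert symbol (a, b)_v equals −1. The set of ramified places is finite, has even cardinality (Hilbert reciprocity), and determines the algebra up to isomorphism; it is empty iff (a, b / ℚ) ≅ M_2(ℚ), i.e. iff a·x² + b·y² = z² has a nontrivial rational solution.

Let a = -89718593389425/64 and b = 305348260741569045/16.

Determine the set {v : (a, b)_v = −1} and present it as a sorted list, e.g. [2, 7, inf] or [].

Mod squares: a ≡ -17, b ≡ 5005. Check v ∈ {∞, 2, 3, 5, 7, 11, 13, 17}.
v=2: v_2(a)=-6, v_2(b)=-4; units ≡ 7, 5 (mod 8); ε·ε+αω+βω = 1·0+-6·1+-4·0 ≡ 0  ⇒  (a,b)_2 = +1.
v=11: a=11^2·(≡3), b=11^3·(≡3) mod 11; (3|11)=+1, (3|11)=+1; (−1)^{2·3·5}·(+1)^3·(+1)^2 = +1.
v=7: a=7^2·(≡1), b=7^3·(≡4) mod 7; (1|7)=+1, (4|7)=+1; (−1)^{2·3·3}·(+1)^3·(+1)^2 = +1.
v=3: a=3^6·(≡1), b=3^6·(≡1) mod 3; (1|3)=+1, (1|3)=+1; (−1)^{6·6·1}·(+1)^6·(+1)^6 = +1.
v=∞: -17 < 0 and 5005 > 0  ⇒  (a,b)_∞ = +1.
v=5: a=5^2·(≡2), b=5^1·(≡4) mod 5; (2|5)=-1, (4|5)=+1; (−1)^{2·1·2}·(-1)^1·(+1)^2 = -1.
v=13: a=13^2·(≡1), b=13^3·(≡11) mod 13; (1|13)=+1, (11|13)=-1; (−1)^{2·3·6}·(+1)^3·(-1)^2 = +1.
v=17: a=17^3·(≡1), b=17^4·(≡5) mod 17; (1|17)=+1, (5|17)=-1; (−1)^{3·4·8}·(+1)^4·(-1)^3 = -1.
(-17, 5005 / ℚ) ramifies at {5, 17}: a division algebra.

[5, 17]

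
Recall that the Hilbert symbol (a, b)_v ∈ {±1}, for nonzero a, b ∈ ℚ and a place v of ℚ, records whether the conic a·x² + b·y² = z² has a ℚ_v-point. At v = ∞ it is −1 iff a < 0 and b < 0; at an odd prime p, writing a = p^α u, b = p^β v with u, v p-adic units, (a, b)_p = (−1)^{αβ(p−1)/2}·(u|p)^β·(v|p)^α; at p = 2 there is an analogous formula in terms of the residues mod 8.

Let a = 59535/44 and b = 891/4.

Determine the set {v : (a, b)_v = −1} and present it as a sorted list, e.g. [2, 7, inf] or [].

(a, b) ≡ (165, 11) mod (ℚ^×)²; places V = {2, 3, 5, 7, 11, ∞}.
(a,b)_7: α=2, u≡2; β=0, v≡4 (mod 7); (2|7)=+1, (4|7)=+1; sign (−1)^0·+1^0·+1^2 = +1.
(a,b)_2: α=-2, β=-2; u≡5, v≡3 (mod 8); ε(u)ε(v)=0·1, αω(v)=-2·1, βω(u)=-2·1; sum ≡ 0  ⇒  +1.
(a,b)_3: α=5, u≡1; β=4, v≡2 (mod 3); (1|3)=+1, (2|3)=-1; sign (−1)^0·+1^4·-1^5 = -1.
(a,b)_11: α=-1, u≡9; β=1, v≡1 (mod 11); (9|11)=+1, (1|11)=+1; sign (−1)^1·+1^1·+1^-1 = -1.
(a,b)_∞: sgn(165)=+, sgn(11)=+, so +1.
(a,b)_5: α=1, u≡3; β=0, v≡4 (mod 5); (3|5)=-1, (4|5)=+1; sign (−1)^0·-1^0·+1^1 = +1.
|Ram(165, 11)| = 2, even; anisotropic at {3, 11}.

[3, 11]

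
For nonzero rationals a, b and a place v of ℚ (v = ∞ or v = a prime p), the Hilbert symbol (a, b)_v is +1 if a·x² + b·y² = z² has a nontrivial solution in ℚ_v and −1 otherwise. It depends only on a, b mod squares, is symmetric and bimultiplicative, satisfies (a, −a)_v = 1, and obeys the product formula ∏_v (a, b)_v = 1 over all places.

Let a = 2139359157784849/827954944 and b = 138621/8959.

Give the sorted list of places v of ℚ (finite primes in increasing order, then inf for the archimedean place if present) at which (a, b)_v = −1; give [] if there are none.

Mod squares: a ≡ 31, b ≡ 87699. Check v ∈ {∞, 2, 3, 7, 11, 13, 17, 19, 23, 31, 41}.
v=41: a=41^2·(≡21), b=41^1·(≡38) mod 41; (21|41)=+1, (38|41)=-1; (−1)^{2·1·20}·(+1)^1·(-1)^2 = +1.
v=∞: 31 > 0 and 87699 > 0  ⇒  (a,b)_∞ = +1.
v=7: a=7^6·(≡3), b=7^2·(≡6) mod 7; (3|7)=-1, (6|7)=-1; (−1)^{6·2·3}·(-1)^2·(-1)^6 = +1.
v=2: v_2(a)=-8, v_2(b)=0; units ≡ 7, 3 (mod 8); ε·ε+αω+βω = 1·1+-8·1+0·0 ≡ 1  ⇒  (a,b)_2 = -1.
v=23: a=23^2·(≡16), b=23^1·(≡2) mod 23; (16|23)=+1, (2|23)=+1; (−1)^{2·1·11}·(+1)^1·(+1)^2 = +1.
v=19: a=19^-2·(≡8), b=19^0·(≡13) mod 19; (8|19)=-1, (13|19)=-1; (−1)^{-2·0·9}·(-1)^0·(-1)^-2 = +1.
v=3: a=3^0·(≡1), b=3^1·(≡1) mod 3; (1|3)=+1, (1|3)=+1; (−1)^{0·1·1}·(+1)^1·(+1)^0 = +1.
v=13: a=13^2·(≡7), b=13^0·(≡1) mod 13; (7|13)=-1, (1|13)=+1; (−1)^{2·0·6}·(-1)^0·(+1)^2 = +1.
v=11: a=11^2·(≡4), b=11^0·(≡2) mod 11; (4|11)=+1, (2|11)=-1; (−1)^{2·0·5}·(+1)^0·(-1)^2 = +1.
v=31: a=31^-1·(≡10), b=31^-1·(≡2) mod 31; (10|31)=+1, (2|31)=+1; (−1)^{-1·-1·15}·(+1)^-1·(+1)^-1 = -1.
v=17: a=17^-2·(≡11), b=17^-2·(≡16) mod 17; (11|17)=-1, (16|17)=+1; (−1)^{-2·-2·8}·(-1)^-2·(+1)^-2 = +1.
Ram(31, 87699) = {2, 31}; no ℚ_2-point on the conic.

[2, 31]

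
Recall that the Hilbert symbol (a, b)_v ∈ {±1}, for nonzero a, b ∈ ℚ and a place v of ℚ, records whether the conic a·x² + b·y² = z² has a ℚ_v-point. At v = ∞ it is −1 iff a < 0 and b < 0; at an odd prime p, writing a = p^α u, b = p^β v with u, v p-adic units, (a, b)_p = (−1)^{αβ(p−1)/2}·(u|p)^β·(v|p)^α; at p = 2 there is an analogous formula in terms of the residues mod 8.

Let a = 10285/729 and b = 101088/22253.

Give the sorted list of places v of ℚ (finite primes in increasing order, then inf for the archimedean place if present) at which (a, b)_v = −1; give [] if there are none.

[2, 11, 13, 17]

Mod squares: a ≡ 85, b ≡ 6006. Check v ∈ {∞, 2, 3, 5, 7, 11, 13, 17}.
v=7: a=7^0·(≡2), b=7^-1·(≡1) mod 7; (2|7)=+1, (1|7)=+1; (−1)^{0·-1·3}·(+1)^-1·(+1)^0 = +1.
v=5: a=5^1·(≡3), b=5^0·(≡1) mod 5; (3|5)=-1, (1|5)=+1; (−1)^{1·0·2}·(-1)^0·(+1)^1 = +1.
v=17: a=17^1·(≡12), b=17^-2·(≡12) mod 17; (12|17)=-1, (12|17)=-1; (−1)^{1·-2·8}·(-1)^-2·(-1)^1 = -1.
v=11: a=11^2·(≡10), b=11^-1·(≡2) mod 11; (10|11)=-1, (2|11)=-1; (−1)^{2·-1·5}·(-1)^-1·(-1)^2 = -1.
v=2: v_2(a)=0, v_2(b)=5; units ≡ 5, 3 (mod 8); ε·ε+αω+βω = 0·1+0·1+5·1 ≡ 1  ⇒  (a,b)_2 = -1.
v=3: a=3^-6·(≡1), b=3^5·(≡1) mod 3; (1|3)=+1, (1|3)=+1; (−1)^{-6·5·1}·(+1)^5·(+1)^-6 = +1.
v=∞: 85 > 0 and 6006 > 0  ⇒  (a,b)_∞ = +1.
v=13: a=13^0·(≡2), b=13^1·(≡8) mod 13; (2|13)=-1, (8|13)=-1; (−1)^{0·1·6}·(-1)^1·(-1)^0 = -1.
(85, 6006 / ℚ) ramifies at {2, 11, 13, 17}: a division algebra.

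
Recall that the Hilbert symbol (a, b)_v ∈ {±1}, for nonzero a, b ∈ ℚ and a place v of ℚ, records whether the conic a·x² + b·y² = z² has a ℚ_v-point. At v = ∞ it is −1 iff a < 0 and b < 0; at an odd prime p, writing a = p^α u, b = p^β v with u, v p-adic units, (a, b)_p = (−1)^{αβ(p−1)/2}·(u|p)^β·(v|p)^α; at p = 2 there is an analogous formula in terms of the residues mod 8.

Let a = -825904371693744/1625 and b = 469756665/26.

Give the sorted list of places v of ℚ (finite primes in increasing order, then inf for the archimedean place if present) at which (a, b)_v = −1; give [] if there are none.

Mod squares: a ≡ -1235, b ≡ 46410. Check v ∈ {∞, 2, 3, 5, 7, 13, 17, 19}.
v=7: a=7^2·(≡4), b=7^1·(≡1) mod 7; (4|7)=+1, (1|7)=+1; (−1)^{2·1·3}·(+1)^1·(+1)^2 = +1.
v=3: a=3^12·(≡1), b=3^7·(≡2) mod 3; (1|3)=+1, (2|3)=-1; (−1)^{12·7·1}·(+1)^7·(-1)^12 = +1.
v=5: a=5^-3·(≡2), b=5^1·(≡3) mod 5; (2|5)=-1, (3|5)=-1; (−1)^{-3·1·2}·(-1)^1·(-1)^-3 = +1.
v=2: v_2(a)=4, v_2(b)=-1; units ≡ 5, 5 (mod 8); ε·ε+αω+βω = 0·0+4·1+-1·1 ≡ 1  ⇒  (a,b)_2 = -1.
v=∞: -1235 < 0 and 46410 > 0  ⇒  (a,b)_∞ = +1.
v=13: a=13^-1·(≡1), b=13^-1·(≡7) mod 13; (1|13)=+1, (7|13)=-1; (−1)^{-1·-1·6}·(+1)^-1·(-1)^-1 = -1.
v=17: a=17^2·(≡14), b=17^1·(≡3) mod 17; (14|17)=-1, (3|17)=-1; (−1)^{2·1·8}·(-1)^1·(-1)^2 = -1.
v=19: a=19^3·(≡16), b=19^2·(≡18) mod 19; (16|19)=+1, (18|19)=-1; (−1)^{3·2·9}·(+1)^2·(-1)^3 = -1.
|Ram(-1235, 46410)| = 4, even; anisotropic at {2, 13, 17, 19}.

[2, 13, 17, 19]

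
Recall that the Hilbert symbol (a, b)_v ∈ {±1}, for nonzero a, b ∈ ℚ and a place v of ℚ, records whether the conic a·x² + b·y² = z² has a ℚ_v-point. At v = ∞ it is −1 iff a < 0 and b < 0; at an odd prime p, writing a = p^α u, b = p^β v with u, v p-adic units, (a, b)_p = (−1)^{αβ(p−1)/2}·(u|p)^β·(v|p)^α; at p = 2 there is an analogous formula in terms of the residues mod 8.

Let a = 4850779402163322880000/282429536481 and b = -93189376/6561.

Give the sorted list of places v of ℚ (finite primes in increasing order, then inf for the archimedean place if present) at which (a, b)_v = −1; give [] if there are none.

[7, 17]

Mod squares: a ≡ 2737, b ≡ -7429. Check v ∈ {∞, 2, 3, 5, 7, 17, 19, 23}.
v=19: a=19^2·(≡7), b=19^1·(≡18) mod 19; (7|19)=+1, (18|19)=-1; (−1)^{2·1·9}·(+1)^1·(-1)^2 = +1.
v=17: a=17^3·(≡2), b=17^1·(≡10) mod 17; (2|17)=+1, (10|17)=-1; (−1)^{3·1·8}·(+1)^1·(-1)^3 = -1.
v=3: a=3^-24·(≡1), b=3^-8·(≡2) mod 3; (1|3)=+1, (2|3)=-1; (−1)^{-24·-8·1}·(+1)^-8·(-1)^-24 = +1.
v=5: a=5^4·(≡3), b=5^0·(≡4) mod 5; (3|5)=-1, (4|5)=+1; (−1)^{4·0·2}·(-1)^0·(+1)^4 = +1.
v=23: a=23^3·(≡9), b=23^1·(≡10) mod 23; (9|23)=+1, (10|23)=-1; (−1)^{3·1·11}·(+1)^1·(-1)^3 = +1.
v=2: v_2(a)=20, v_2(b)=8; units ≡ 1, 3 (mod 8); ε·ε+αω+βω = 0·1+20·1+8·0 ≡ 0  ⇒  (a,b)_2 = +1.
v=7: a=7^3·(≡3), b=7^2·(≡3) mod 7; (3|7)=-1, (3|7)=-1; (−1)^{3·2·3}·(-1)^2·(-1)^3 = -1.
v=∞: 2737 > 0 and -7429 < 0  ⇒  (a,b)_∞ = +1.
Ram(2737, -7429) = {7, 17}; no ℚ_7-point on the conic.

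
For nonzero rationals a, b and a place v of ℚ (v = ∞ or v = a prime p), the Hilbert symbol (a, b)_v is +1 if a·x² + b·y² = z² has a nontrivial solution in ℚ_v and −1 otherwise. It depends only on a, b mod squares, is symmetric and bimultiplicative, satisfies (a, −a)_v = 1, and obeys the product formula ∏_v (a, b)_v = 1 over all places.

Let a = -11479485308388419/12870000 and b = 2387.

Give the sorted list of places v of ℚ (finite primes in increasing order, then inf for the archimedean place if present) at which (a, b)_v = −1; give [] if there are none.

Mod squares: a ≡ -37154130013, b ≡ 2387. Check v ∈ {∞, 2, 3, 5, 7, 11, 13, 17, 19, 23, 29, 31, 41, 53}.
v=13: a=13^-1·(≡5), b=13^0·(≡8) mod 13; (5|13)=-1, (8|13)=-1; (−1)^{-1·0·6}·(-1)^0·(-1)^-1 = -1.
v=41: a=41^1·(≡8), b=41^0·(≡9) mod 41; (8|41)=+1, (9|41)=+1; (−1)^{1·0·20}·(+1)^0·(+1)^1 = +1.
v=31: a=31^1·(≡22), b=31^1·(≡15) mod 31; (22|31)=-1, (15|31)=-1; (−1)^{1·1·15}·(-1)^1·(-1)^1 = -1.
v=23: a=23^2·(≡15), b=23^0·(≡18) mod 23; (15|23)=-1, (18|23)=+1; (−1)^{2·0·11}·(-1)^0·(+1)^2 = +1.
v=19: a=19^1·(≡16), b=19^0·(≡12) mod 19; (16|19)=+1, (12|19)=-1; (−1)^{1·0·9}·(+1)^0·(-1)^1 = -1.
v=53: a=53^1·(≡34), b=53^0·(≡2) mod 53; (34|53)=-1, (2|53)=-1; (−1)^{1·0·26}·(-1)^0·(-1)^1 = -1.
v=2: v_2(a)=-4, v_2(b)=0; units ≡ 3, 3 (mod 8); ε·ε+αω+βω = 1·1+-4·1+0·1 ≡ 1  ⇒  (a,b)_2 = -1.
v=11: a=11^-1·(≡9), b=11^1·(≡8) mod 11; (9|11)=+1, (8|11)=-1; (−1)^{-1·1·5}·(+1)^1·(-1)^-1 = +1.
v=29: a=29^1·(≡4), b=29^0·(≡9) mod 29; (4|29)=+1, (9|29)=+1; (−1)^{1·0·14}·(+1)^0·(+1)^1 = +1.
v=3: a=3^-2·(≡2), b=3^0·(≡2) mod 3; (2|3)=-1, (2|3)=-1; (−1)^{-2·0·1}·(-1)^0·(-1)^-2 = +1.
v=7: a=7^1·(≡5), b=7^1·(≡5) mod 7; (5|7)=-1, (5|7)=-1; (−1)^{1·1·3}·(-1)^1·(-1)^1 = -1.
v=5: a=5^-4·(≡3), b=5^0·(≡2) mod 5; (3|5)=-1, (2|5)=-1; (−1)^{-4·0·2}·(-1)^0·(-1)^-4 = +1.
v=17: a=17^4·(≡5), b=17^0·(≡7) mod 17; (5|17)=-1, (7|17)=-1; (−1)^{4·0·8}·(-1)^0·(-1)^4 = +1.
v=∞: -37154130013 < 0 and 2387 > 0  ⇒  (a,b)_∞ = +1.
(-37154130013, 2387 / ℚ) ramifies at {2, 7, 13, 19, 31, 53}: a division algebra.

[2, 7, 13, 19, 31, 53]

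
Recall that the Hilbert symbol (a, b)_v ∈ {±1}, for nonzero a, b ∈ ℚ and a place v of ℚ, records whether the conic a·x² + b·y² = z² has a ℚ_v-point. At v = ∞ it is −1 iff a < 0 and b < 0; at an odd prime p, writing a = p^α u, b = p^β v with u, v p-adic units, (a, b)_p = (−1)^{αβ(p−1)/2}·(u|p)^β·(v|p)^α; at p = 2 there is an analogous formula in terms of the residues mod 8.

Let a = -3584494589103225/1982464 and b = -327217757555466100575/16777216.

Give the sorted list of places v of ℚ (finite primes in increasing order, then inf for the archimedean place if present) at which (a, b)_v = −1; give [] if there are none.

[17, 23, 37, inf]

(a, b) ≡ (-43401, -1887) mod (ℚ^×)²; places V = {2, 3, 5, 7, 11, 17, 23, 37, ∞}.
(a,b)_∞: sgn(-43401)=−, sgn(-1887)=−, so -1.
(a,b)_23: α=3, u≡5; β=4, v≡21 (mod 23); (5|23)=-1, (21|23)=-1; sign (−1)^0·-1^4·-1^3 = -1.
(a,b)_3: α=3, u≡2; β=7, v≡1 (mod 3); (2|3)=-1, (1|3)=+1; sign (−1)^1·-1^7·+1^3 = +1.
(a,b)_37: α=1, u≡25; β=1, v≡6 (mod 37); (25|37)=+1, (6|37)=-1; sign (−1)^0·+1^1·-1^1 = -1.
(a,b)_17: α=3, u≡12; β=3, v≡16 (mod 17); (12|17)=-1, (16|17)=+1; sign (−1)^0·-1^3·+1^3 = -1.
(a,b)_2: α=-14, β=-24; u≡7, v≡1 (mod 8); ε(u)ε(v)=1·0, αω(v)=-14·0, βω(u)=-24·0; sum ≡ 0  ⇒  +1.
(a,b)_7: α=4, u≡6; β=6, v≡6 (mod 7); (6|7)=-1, (6|7)=-1; sign (−1)^0·-1^6·-1^4 = +1.
(a,b)_5: α=2, u≡4; β=2, v≡2 (mod 5); (4|5)=+1, (2|5)=-1; sign (−1)^0·+1^2·-1^2 = +1.
(a,b)_11: α=-2, u≡1; β=0, v≡9 (mod 11); (1|11)=+1, (9|11)=+1; sign (−1)^0·+1^0·+1^-2 = +1.
|Ram(-43401, -1887)| = 4, even; anisotropic at {17, 23, 37, ∞}.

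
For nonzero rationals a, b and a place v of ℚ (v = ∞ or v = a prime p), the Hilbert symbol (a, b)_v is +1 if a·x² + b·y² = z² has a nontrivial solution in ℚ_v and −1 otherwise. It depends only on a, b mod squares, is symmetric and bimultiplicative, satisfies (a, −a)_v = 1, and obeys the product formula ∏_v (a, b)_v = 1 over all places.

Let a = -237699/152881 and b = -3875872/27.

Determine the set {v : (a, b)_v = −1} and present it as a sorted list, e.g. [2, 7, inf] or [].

[2, 7, 13, inf]

(a, b) ≡ (-11, -6006) mod (ℚ^×)²; places V = {2, 3, 7, 11, 13, 17, 23, ∞}.
(a,b)_17: α=-2, u≡6; β=0, v≡6 (mod 17); (6|17)=-1, (6|17)=-1; sign (−1)^0·-1^0·-1^-2 = +1.
(a,b)_2: α=0, β=5; u≡5, v≡5 (mod 8); ε(u)ε(v)=0·0, αω(v)=0·1, βω(u)=5·1; sum ≡ 1  ⇒  -1.
(a,b)_11: α=1, u≡2; β=3, v≡5 (mod 11); (2|11)=-1, (5|11)=+1; sign (−1)^1·-1^3·+1^1 = +1.
(a,b)_23: α=-2, u≡4; β=0, v≡22 (mod 23); (4|23)=+1, (22|23)=-1; sign (−1)^0·+1^0·-1^-2 = +1.
(a,b)_7: α=4, u≡6; β=1, v≡3 (mod 7); (6|7)=-1, (3|7)=-1; sign (−1)^0·-1^1·-1^4 = -1.
(a,b)_∞: sgn(-11)=−, sgn(-6006)=−, so -1.
(a,b)_13: α=0, u≡6; β=1, v≡11 (mod 13); (6|13)=-1, (11|13)=-1; sign (−1)^0·-1^1·-1^0 = -1.
(a,b)_3: α=2, u≡1; β=-3, v≡2 (mod 3); (1|3)=+1, (2|3)=-1; sign (−1)^0·+1^-3·-1^2 = +1.
|Ram(-11, -6006)| = 4, even; anisotropic at {2, 7, 13, ∞}.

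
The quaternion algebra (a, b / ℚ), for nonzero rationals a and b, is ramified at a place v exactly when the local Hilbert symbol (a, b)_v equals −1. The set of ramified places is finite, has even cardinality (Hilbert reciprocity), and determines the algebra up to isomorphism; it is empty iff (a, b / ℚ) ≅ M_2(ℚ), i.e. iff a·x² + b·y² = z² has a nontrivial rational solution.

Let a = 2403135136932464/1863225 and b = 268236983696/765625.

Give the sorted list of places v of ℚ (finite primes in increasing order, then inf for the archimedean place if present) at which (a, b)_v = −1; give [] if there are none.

[11, 23, 31, 37]

(a, b) ≡ (11897831, 383801) mod (ℚ^×)²; places V = {2, 3, 5, 7, 11, 13, 17, 19, 23, 31, 37, 41, ∞}.
(a,b)_17: α=2, u≡10; β=0, v≡1 (mod 17); (10|17)=-1, (1|17)=+1; sign (−1)^0·-1^0·+1^2 = +1.
(a,b)_19: α=2, u≡2; β=2, v≡17 (mod 19); (2|19)=-1, (17|19)=+1; sign (−1)^0·-1^2·+1^2 = +1.
(a,b)_7: α=-2, u≡4; β=-2, v≡3 (mod 7); (4|7)=+1, (3|7)=-1; sign (−1)^0·+1^-2·-1^-2 = +1.
(a,b)_∞: sgn(11897831)=+, sgn(383801)=+, so +1.
(a,b)_31: α=1, u≡24; β=0, v≡27 (mod 31); (24|31)=-1, (27|31)=-1; sign (−1)^0·-1^0·-1^1 = -1.
(a,b)_2: α=4, β=4; u≡7, v≡1 (mod 8); ε(u)ε(v)=1·0, αω(v)=4·0, βω(u)=4·0; sum ≡ 0  ⇒  +1.
(a,b)_5: α=-2, u≡1; β=-6, v≡4 (mod 5); (1|5)=+1, (4|5)=+1; sign (−1)^0·+1^-6·+1^-2 = +1.
(a,b)_13: α=-2, u≡12; β=0, v≡2 (mod 13); (12|13)=+1, (2|13)=-1; sign (−1)^0·+1^0·-1^-2 = +1.
(a,b)_11: α=3, u≡6; β=3, v≡7 (mod 11); (6|11)=-1, (7|11)=-1; sign (−1)^1·-1^3·-1^3 = -1.
(a,b)_41: α=1, u≡7; β=1, v≡22 (mod 41); (7|41)=-1, (22|41)=-1; sign (−1)^0·-1^1·-1^1 = +1.
(a,b)_37: α=1, u≡33; β=1, v≡23 (mod 37); (33|37)=+1, (23|37)=-1; sign (−1)^0·+1^1·-1^1 = -1.
(a,b)_23: α=1, u≡6; β=1, v≡9 (mod 23); (6|23)=+1, (9|23)=+1; sign (−1)^1·+1^1·+1^1 = -1.
(a,b)_3: α=-2, u≡2; β=0, v≡2 (mod 3); (2|3)=-1, (2|3)=-1; sign (−1)^0·-1^0·-1^-2 = +1.
|Ram(11897831, 383801)| = 4, even; anisotropic at {11, 23, 31, 37}.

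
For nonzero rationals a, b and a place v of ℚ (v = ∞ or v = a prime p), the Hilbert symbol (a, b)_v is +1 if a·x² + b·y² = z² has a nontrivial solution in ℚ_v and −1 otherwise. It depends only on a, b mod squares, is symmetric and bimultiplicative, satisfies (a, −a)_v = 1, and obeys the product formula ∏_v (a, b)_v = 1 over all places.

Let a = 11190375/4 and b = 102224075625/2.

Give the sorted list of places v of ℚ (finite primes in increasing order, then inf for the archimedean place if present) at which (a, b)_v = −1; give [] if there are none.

Mod squares: a ≡ 1015, b ≡ 2. Check v ∈ {∞, 2, 3, 5, 7, 29}.
v=5: a=5^3·(≡2), b=5^4·(≡3) mod 5; (2|5)=-1, (3|5)=-1; (−1)^{3·4·2}·(-1)^4·(-1)^3 = -1.
v=∞: 1015 > 0 and 2 > 0  ⇒  (a,b)_∞ = +1.
v=7: a=7^3·(≡3), b=7^4·(≡4) mod 7; (3|7)=-1, (4|7)=+1; (−1)^{3·4·3}·(-1)^4·(+1)^3 = +1.
v=29: a=29^1·(≡22), b=29^2·(≡27) mod 29; (22|29)=+1, (27|29)=-1; (−1)^{1·2·14}·(+1)^2·(-1)^1 = -1.
v=2: v_2(a)=-2, v_2(b)=-1; units ≡ 7, 1 (mod 8); ε·ε+αω+βω = 1·0+-2·0+-1·0 ≡ 0  ⇒  (a,b)_2 = +1.
v=3: a=3^2·(≡1), b=3^4·(≡2) mod 3; (1|3)=+1, (2|3)=-1; (−1)^{2·4·1}·(+1)^4·(-1)^2 = +1.
|Ram(1015, 2)| = 2, even; anisotropic at {5, 29}.

[5, 29]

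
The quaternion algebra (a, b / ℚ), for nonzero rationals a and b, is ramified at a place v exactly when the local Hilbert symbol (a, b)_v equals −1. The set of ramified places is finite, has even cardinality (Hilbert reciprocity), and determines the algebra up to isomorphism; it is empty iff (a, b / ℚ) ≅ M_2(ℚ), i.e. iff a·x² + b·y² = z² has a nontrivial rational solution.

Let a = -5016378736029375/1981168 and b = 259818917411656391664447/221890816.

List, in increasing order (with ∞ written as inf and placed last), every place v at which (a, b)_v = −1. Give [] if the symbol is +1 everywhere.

(a, b) ≡ (-161, 663) mod (ℚ^×)²; places V = {2, 3, 5, 7, 11, 13, 17, 19, 23, 31, 47, ∞}.
(a,b)_3: α=10, u≡1; β=11, v≡2 (mod 3); (1|3)=+1, (2|3)=-1; sign (−1)^0·+1^11·-1^10 = +1.
(a,b)_11: α=2, u≡1; β=2, v≡5 (mod 11); (1|11)=+1, (5|11)=+1; sign (−1)^0·+1^2·+1^2 = +1.
(a,b)_17: α=2, u≡15; β=3, v≡5 (mod 17); (15|17)=+1, (5|17)=-1; sign (−1)^0·+1^3·-1^2 = +1.
(a,b)_47: α=0, u≡37; β=2, v≡41 (mod 47); (37|47)=+1, (41|47)=-1; sign (−1)^0·+1^2·-1^0 = +1.
(a,b)_19: α=-2, u≡8; β=-2, v≡6 (mod 19); (8|19)=-1, (6|19)=+1; sign (−1)^0·-1^-2·+1^-2 = +1.
(a,b)_5: α=4, u≡1; β=0, v≡2 (mod 5); (1|5)=+1, (2|5)=-1; sign (−1)^0·+1^0·-1^4 = +1.
(a,b)_13: α=2, u≡8; β=3, v≡10 (mod 13); (8|13)=-1, (10|13)=+1; sign (−1)^0·-1^3·+1^2 = -1.
(a,b)_∞: sgn(-161)=−, sgn(663)=+, so +1.
(a,b)_2: α=-4, β=-8; u≡7, v≡7 (mod 8); ε(u)ε(v)=1·1, αω(v)=-4·0, βω(u)=-8·0; sum ≡ 1  ⇒  -1.
(a,b)_7: α=-3, u≡6; β=-4, v≡6 (mod 7); (6|7)=-1, (6|7)=-1; sign (−1)^0·-1^-4·-1^-3 = -1.
(a,b)_31: α=0, u≡18; β=2, v≡30 (mod 31); (18|31)=+1, (30|31)=-1; sign (−1)^0·+1^2·-1^0 = +1.
(a,b)_23: α=1, u≡16; β=2, v≡19 (mod 23); (16|23)=+1, (19|23)=-1; sign (−1)^0·+1^2·-1^1 = -1.
|Ram(-161, 663)| = 4, even; anisotropic at {2, 7, 13, 23}.

[2, 7, 13, 23]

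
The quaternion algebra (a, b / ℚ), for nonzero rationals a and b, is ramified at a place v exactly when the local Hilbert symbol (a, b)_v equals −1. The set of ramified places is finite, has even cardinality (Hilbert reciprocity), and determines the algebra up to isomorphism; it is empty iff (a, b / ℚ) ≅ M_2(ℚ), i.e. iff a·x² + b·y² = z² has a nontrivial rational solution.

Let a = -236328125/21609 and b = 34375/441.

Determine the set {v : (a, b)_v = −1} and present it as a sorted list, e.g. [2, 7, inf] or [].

[2, 11]

Mod squares: a ≡ -5, b ≡ 55. Check v ∈ {∞, 2, 3, 5, 7, 11}.
v=3: a=3^-2·(≡1), b=3^-2·(≡1) mod 3; (1|3)=+1, (1|3)=+1; (−1)^{-2·-2·1}·(+1)^-2·(+1)^-2 = +1.
v=11: a=11^2·(≡7), b=11^1·(≡1) mod 11; (7|11)=-1, (1|11)=+1; (−1)^{2·1·5}·(-1)^1·(+1)^2 = -1.
v=5: a=5^9·(≡1), b=5^5·(≡1) mod 5; (1|5)=+1, (1|5)=+1; (−1)^{9·5·2}·(+1)^5·(+1)^9 = +1.
v=2: v_2(a)=0, v_2(b)=0; units ≡ 3, 7 (mod 8); ε·ε+αω+βω = 1·1+0·0+0·1 ≡ 1  ⇒  (a,b)_2 = -1.
v=7: a=7^-4·(≡1), b=7^-2·(≡6) mod 7; (1|7)=+1, (6|7)=-1; (−1)^{-4·-2·3}·(+1)^-2·(-1)^-4 = +1.
v=∞: -5 < 0 and 55 > 0  ⇒  (a,b)_∞ = +1.
Ram(-5, 55) = {2, 11}; no ℚ_2-point on the conic.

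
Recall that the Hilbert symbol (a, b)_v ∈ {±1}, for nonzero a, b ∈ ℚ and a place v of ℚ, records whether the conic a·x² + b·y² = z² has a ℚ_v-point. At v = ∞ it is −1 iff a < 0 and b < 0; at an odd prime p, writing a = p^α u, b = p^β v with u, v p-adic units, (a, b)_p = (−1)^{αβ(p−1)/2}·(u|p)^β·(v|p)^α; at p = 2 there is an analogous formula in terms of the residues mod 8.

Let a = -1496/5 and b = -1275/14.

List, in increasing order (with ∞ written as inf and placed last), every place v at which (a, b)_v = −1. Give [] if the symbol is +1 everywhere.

[2, 3, 7, inf]

(a, b) ≡ (-1870, -714) mod (ℚ^×)²; places V = {2, 3, 5, 7, 11, 17, ∞}.
(a,b)_2: α=3, β=-1; u≡1, v≡3 (mod 8); ε(u)ε(v)=0·1, αω(v)=3·1, βω(u)=-1·0; sum ≡ 1  ⇒  -1.
(a,b)_5: α=-1, u≡4; β=2, v≡1 (mod 5); (4|5)=+1, (1|5)=+1; sign (−1)^0·+1^2·+1^-1 = +1.
(a,b)_11: α=1, u≡8; β=0, v≡4 (mod 11); (8|11)=-1, (4|11)=+1; sign (−1)^0·-1^0·+1^1 = +1.
(a,b)_∞: sgn(-1870)=−, sgn(-714)=−, so -1.
(a,b)_17: α=1, u≡13; β=1, v≡8 (mod 17); (13|17)=+1, (8|17)=+1; sign (−1)^0·+1^1·+1^1 = +1.
(a,b)_3: α=0, u≡2; β=1, v≡2 (mod 3); (2|3)=-1, (2|3)=-1; sign (−1)^0·-1^1·-1^0 = -1.
(a,b)_7: α=0, u≡6; β=-1, v≡3 (mod 7); (6|7)=-1, (3|7)=-1; sign (−1)^0·-1^-1·-1^0 = -1.
|Ram(-1870, -714)| = 4, even; anisotropic at {2, 3, 7, ∞}.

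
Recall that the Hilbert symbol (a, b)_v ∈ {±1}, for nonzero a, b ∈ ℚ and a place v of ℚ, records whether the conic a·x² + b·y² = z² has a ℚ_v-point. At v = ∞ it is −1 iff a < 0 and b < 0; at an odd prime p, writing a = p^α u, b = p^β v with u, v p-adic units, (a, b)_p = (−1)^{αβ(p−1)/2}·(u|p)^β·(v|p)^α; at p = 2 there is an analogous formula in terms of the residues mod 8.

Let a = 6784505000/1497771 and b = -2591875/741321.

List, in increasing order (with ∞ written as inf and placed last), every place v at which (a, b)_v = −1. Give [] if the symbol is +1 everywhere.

[2, 13]

(a, b) ≡ (176638, -4147) mod (ℚ^×)²; places V = {2, 3, 5, 7, 11, 13, 29, 31, 37, 41, ∞}.
(a,b)_5: α=4, u≡3; β=4, v≡3 (mod 5); (3|5)=-1, (3|5)=-1; sign (−1)^0·-1^4·-1^4 = +1.
(a,b)_37: α=1, u≡33; β=0, v≡9 (mod 37); (33|37)=+1, (9|37)=+1; sign (−1)^0·+1^0·+1^1 = +1.
(a,b)_3: α=-4, u≡1; β=-2, v≡2 (mod 3); (1|3)=+1, (2|3)=-1; sign (−1)^0·+1^-2·-1^-4 = +1.
(a,b)_41: α=-2, u≡16; β=-2, v≡6 (mod 41); (16|41)=+1, (6|41)=-1; sign (−1)^0·+1^-2·-1^-2 = +1.
(a,b)_29: α=0, u≡1; β=1, v≡14 (mod 29); (1|29)=+1, (14|29)=-1; sign (−1)^0·+1^1·-1^0 = +1.
(a,b)_31: α=1, u≡14; β=0, v≡14 (mod 31); (14|31)=+1, (14|31)=+1; sign (−1)^0·+1^0·+1^1 = +1.
(a,b)_7: α=1, u≡6; β=-2, v≡4 (mod 7); (6|7)=-1, (4|7)=+1; sign (−1)^0·-1^-2·+1^1 = +1.
(a,b)_13: α=2, u≡6; β=1, v≡5 (mod 13); (6|13)=-1, (5|13)=-1; sign (−1)^0·-1^1·-1^2 = -1.
(a,b)_2: α=3, β=0; u≡7, v≡5 (mod 8); ε(u)ε(v)=1·0, αω(v)=3·1, βω(u)=0·0; sum ≡ 1  ⇒  -1.
(a,b)_11: α=-1, u≡3; β=1, v≡8 (mod 11); (3|11)=+1, (8|11)=-1; sign (−1)^1·+1^1·-1^-1 = +1.
(a,b)_∞: sgn(176638)=+, sgn(-4147)=−, so +1.
Ram(176638, -4147) = {2, 13}; no ℚ_2-point on the conic.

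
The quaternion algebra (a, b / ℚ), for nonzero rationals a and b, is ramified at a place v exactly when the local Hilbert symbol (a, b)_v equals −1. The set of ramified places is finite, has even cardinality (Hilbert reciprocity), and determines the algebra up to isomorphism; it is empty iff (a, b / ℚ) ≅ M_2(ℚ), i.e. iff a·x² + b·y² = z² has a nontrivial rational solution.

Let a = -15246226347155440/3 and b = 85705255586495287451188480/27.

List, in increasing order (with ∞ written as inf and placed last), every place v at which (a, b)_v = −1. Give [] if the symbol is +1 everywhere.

Mod squares: a ≡ -23205, b ≡ 20092215. Check v ∈ {∞, 2, 3, 5, 7, 11, 13, 17, 19, 29}.
v=3: a=3^-1·(≡2), b=3^-3·(≡1) mod 3; (2|3)=-1, (1|3)=+1; (−1)^{-1·-3·1}·(-1)^-3·(+1)^-1 = +1.
v=11: a=11^0·(≡4), b=11^1·(≡3) mod 11; (4|11)=+1, (3|11)=+1; (−1)^{0·1·5}·(+1)^1·(+1)^0 = +1.
v=7: a=7^5·(≡5), b=7^8·(≡5) mod 7; (5|7)=-1, (5|7)=-1; (−1)^{5·8·3}·(-1)^8·(-1)^5 = -1.
v=17: a=17^1·(≡12), b=17^1·(≡15) mod 17; (12|17)=-1, (15|17)=+1; (−1)^{1·1·8}·(-1)^1·(+1)^1 = -1.
v=13: a=13^3·(≡12), b=13^5·(≡5) mod 13; (12|13)=+1, (5|13)=-1; (−1)^{3·5·6}·(+1)^5·(-1)^3 = -1.
v=5: a=5^1·(≡4), b=5^1·(≡3) mod 5; (4|5)=+1, (3|5)=-1; (−1)^{1·1·2}·(+1)^1·(-1)^1 = -1.
v=19: a=19^2·(≡12), b=19^3·(≡13) mod 19; (12|19)=-1, (13|19)=-1; (−1)^{2·3·9}·(-1)^3·(-1)^2 = -1.
v=29: a=29^2·(≡23), b=29^3·(≡5) mod 29; (23|29)=+1, (5|29)=+1; (−1)^{2·3·14}·(+1)^3·(+1)^2 = +1.
v=∞: -23205 < 0 and 20092215 > 0  ⇒  (a,b)_∞ = +1.
v=2: v_2(a)=4, v_2(b)=8; units ≡ 3, 7 (mod 8); ε·ε+αω+βω = 1·1+4·0+8·1 ≡ 1  ⇒  (a,b)_2 = -1.
|Ram(-23205, 20092215)| = 6, even; anisotropic at {2, 5, 7, 13, 17, 19}.

[2, 5, 7, 13, 17, 19]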